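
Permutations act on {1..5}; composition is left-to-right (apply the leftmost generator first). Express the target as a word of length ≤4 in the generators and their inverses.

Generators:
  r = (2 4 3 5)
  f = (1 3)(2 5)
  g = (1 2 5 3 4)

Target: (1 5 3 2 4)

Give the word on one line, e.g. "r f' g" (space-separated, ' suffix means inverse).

r' r' g f'

  after r': (2 5 3 4)
  after r': (2 3)(4 5)
  after g: (1 2 4 3 5)
  after f': (1 5 3 2 4)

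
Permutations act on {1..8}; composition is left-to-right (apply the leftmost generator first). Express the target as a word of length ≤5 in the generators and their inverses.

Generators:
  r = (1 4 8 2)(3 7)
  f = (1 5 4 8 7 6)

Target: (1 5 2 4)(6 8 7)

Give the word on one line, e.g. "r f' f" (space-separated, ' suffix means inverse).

f r' r'

  after f: (1 5 4 8 7 6)
  after r': (1 5)(2 8 3 7 6)
  after r': (1 5 2 4)(6 8 7)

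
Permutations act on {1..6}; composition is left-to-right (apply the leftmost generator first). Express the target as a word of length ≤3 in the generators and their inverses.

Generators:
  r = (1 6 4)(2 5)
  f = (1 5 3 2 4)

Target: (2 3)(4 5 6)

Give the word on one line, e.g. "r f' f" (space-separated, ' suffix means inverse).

f' r

  after f': (1 4 2 3 5)
  after r: (2 3)(4 5 6)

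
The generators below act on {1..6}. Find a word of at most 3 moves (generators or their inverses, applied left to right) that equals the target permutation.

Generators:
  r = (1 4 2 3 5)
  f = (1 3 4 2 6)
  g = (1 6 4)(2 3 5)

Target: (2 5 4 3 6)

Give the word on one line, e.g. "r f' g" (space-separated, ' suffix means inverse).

  after f': (1 6 2 4 3)
  after g: (1 4 5 2)(3 6)
  after r': (2 5 4 3 6)

f' g r'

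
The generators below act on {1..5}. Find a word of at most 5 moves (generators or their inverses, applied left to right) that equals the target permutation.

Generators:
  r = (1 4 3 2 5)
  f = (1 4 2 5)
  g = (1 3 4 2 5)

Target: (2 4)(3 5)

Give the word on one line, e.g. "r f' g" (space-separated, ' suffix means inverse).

g f' g' f' r

  after g: (1 3 4 2 5)
  after f': (1 3)
  after g': (2 4 3 5)
  after f': (1 5 4 3 2)
  after r: (2 4)(3 5)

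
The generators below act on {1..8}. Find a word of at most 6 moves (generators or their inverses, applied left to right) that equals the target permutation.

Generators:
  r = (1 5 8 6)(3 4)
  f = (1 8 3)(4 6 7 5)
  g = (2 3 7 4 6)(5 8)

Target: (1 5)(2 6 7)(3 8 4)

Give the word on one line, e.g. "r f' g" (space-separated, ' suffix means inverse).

f g r g

  after f: (1 8 3)(4 6 7 5)
  after g: (1 5 6 4 2 3)(7 8)
  after r: (1 8 7 6 3 5)(2 4)
  after g: (1 5)(2 6 7)(3 8 4)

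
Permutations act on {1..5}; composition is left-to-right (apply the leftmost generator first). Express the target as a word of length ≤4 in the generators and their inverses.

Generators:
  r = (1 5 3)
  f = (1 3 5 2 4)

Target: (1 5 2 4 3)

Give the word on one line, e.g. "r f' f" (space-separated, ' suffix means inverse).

  after f: (1 3 5 2 4)
  after r: (2 4 5)
  after r: (1 5 2 4 3)

f r r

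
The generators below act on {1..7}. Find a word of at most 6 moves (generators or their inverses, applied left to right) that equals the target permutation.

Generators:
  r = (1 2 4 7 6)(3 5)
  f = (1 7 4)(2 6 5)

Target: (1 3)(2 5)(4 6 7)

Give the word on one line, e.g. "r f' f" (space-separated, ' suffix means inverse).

f' r' f' r

  after f': (1 4 7)(2 5 6)
  after r': (1 2 3 5 7 6)
  after f': (1 5)(2 3 6 4 7)
  after r: (1 3)(2 5)(4 6 7)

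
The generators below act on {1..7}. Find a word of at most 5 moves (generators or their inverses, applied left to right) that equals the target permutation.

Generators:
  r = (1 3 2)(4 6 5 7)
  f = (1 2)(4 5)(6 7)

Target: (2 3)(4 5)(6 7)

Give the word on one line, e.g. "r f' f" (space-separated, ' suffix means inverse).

r f' r' f f

  after r: (1 3 2)(4 6 5 7)
  after f': (1 3)(4 7 5 6)
  after r': (2 3)(4 5)(6 7)
  after f: (1 2 3)
  after f: (2 3)(4 5)(6 7)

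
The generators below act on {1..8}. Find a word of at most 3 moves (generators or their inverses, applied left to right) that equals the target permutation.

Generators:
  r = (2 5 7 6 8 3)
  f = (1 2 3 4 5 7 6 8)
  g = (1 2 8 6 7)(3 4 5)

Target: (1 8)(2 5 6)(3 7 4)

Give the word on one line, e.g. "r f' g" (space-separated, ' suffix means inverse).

  after r': (2 3 8 6 7 5)
  after g: (1 2 4 5 8 7 3 6)
  after g: (1 8)(2 5 6)(3 7 4)

r' g g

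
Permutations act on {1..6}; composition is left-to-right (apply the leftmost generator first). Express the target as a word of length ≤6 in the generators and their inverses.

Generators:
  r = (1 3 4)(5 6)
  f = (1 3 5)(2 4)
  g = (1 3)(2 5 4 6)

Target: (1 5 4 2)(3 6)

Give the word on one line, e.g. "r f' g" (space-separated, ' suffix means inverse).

  after r': (1 4 3)(5 6)
  after g': (1 5 4)(2 6)
  after f: (2 6 4 3 5)
  after r: (1 3 6)(2 5)
  after f: (1 5 4 2)(3 6)

r' g' f r f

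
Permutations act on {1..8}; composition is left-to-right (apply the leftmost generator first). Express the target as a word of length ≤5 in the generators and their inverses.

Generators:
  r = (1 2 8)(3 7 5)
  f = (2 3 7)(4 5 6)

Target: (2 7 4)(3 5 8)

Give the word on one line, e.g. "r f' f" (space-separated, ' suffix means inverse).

  after r': (1 8 2)(3 5 7)
  after f: (1 8 3 6 4 5 2)
  after r: (3 6 4)(5 8 7)
  after f': (2 7 4)(3 5 8)

r' f r f'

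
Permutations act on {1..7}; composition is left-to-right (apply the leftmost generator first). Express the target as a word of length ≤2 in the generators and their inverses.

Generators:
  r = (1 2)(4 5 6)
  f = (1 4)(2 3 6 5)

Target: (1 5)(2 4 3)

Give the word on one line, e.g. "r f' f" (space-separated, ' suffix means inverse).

r' f'

  after r': (1 2)(4 6 5)
  after f': (1 5)(2 4 3)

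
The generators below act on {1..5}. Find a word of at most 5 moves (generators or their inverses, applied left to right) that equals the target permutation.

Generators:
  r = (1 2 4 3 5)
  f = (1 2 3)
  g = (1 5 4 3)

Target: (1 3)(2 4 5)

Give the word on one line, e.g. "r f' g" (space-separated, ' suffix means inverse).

  after r': (1 5 3 4 2)
  after r': (1 3 2 5 4)
  after g: (2 4 5 3)
  after f': (1 3)(2 4 5)

r' r' g f'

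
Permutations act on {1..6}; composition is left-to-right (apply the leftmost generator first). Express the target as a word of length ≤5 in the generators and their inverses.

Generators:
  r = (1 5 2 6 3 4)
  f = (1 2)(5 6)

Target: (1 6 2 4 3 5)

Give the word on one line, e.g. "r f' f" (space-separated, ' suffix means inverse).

  after f': (1 2)(5 6)
  after r': (1 5 2 4 3 6)
  after f: (1 6 2 4 3 5)

f' r' f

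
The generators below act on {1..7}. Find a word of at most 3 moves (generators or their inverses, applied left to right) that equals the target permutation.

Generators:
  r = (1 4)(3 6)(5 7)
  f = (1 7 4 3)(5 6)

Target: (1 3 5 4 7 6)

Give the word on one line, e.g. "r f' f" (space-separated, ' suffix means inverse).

  after r': (1 4)(3 6)(5 7)
  after f: (1 3 5 4 7 6)

r' f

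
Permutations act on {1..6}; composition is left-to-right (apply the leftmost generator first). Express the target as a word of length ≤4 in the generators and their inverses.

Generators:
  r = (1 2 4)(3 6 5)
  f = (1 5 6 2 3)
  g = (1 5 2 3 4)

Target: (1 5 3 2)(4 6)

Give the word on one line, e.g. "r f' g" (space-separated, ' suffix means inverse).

  after f: (1 5 6 2 3)
  after g: (1 2 4)(3 5 6)
  after f': (1 6 2 4 3)
  after r: (1 5 3 2)(4 6)

f g f' r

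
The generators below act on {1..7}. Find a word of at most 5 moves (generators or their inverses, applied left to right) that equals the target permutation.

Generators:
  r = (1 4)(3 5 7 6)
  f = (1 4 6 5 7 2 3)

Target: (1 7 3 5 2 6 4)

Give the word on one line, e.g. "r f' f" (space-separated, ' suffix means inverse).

r' r' r' f r'

  after r': (1 4)(3 6 7 5)
  after r': (3 7)(5 6)
  after r': (1 4)(3 5 7 6)
  after f: (1 6)(2 3 7 5)
  after r': (1 7 3 5 2 6 4)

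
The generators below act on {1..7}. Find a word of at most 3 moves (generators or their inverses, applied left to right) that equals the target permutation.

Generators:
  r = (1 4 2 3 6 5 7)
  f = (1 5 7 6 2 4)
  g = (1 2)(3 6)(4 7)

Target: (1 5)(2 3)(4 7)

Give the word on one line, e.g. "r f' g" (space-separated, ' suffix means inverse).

r g' r'

  after r: (1 4 2 3 6 5 7)
  after g': (1 7 2 6 5 4)
  after r': (1 5)(2 3)(4 7)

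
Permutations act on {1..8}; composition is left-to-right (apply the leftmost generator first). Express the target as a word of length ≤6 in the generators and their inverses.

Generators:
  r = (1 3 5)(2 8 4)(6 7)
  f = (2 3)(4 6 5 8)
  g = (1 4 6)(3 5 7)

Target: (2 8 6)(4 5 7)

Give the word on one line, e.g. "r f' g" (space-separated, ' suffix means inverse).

  after g': (1 6 4)(3 7 5)
  after r': (1 7 3 6 8 2 4 5)
  after r': (1 6 2 8 4 3 7)
  after g: (2 8 6)(4 5 7)

g' r' r' g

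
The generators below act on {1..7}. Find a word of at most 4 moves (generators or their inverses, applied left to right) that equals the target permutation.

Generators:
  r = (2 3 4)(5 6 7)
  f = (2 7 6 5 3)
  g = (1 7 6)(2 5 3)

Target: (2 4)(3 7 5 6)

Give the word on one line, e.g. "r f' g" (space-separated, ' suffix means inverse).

  after r: (2 3 4)(5 6 7)
  after r: (2 4 3)(5 7 6)
  after f: (2 4)(3 7 5 6)

r r f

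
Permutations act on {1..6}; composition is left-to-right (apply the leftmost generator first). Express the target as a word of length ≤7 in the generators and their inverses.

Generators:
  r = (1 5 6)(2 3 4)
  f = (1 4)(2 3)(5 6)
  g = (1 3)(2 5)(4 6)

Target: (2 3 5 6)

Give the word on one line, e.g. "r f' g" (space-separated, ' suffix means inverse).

  after g: (1 3)(2 5)(4 6)
  after r': (1 2)(3 6)(4 5)
  after f: (1 3 5)(2 4 6)
  after r: (1 4)(3 6)
  after f: (2 3 5 6)

g r' f r f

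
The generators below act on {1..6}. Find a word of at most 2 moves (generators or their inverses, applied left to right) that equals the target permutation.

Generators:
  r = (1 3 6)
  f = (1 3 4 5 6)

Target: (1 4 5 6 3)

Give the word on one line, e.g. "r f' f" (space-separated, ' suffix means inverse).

r f

  after r: (1 3 6)
  after f: (1 4 5 6 3)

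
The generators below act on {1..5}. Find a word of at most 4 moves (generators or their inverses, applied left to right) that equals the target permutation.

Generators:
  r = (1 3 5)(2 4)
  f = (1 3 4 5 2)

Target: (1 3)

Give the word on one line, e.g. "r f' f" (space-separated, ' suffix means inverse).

f' r f'

  after f': (1 2 5 4 3)
  after r: (1 4 5 2)
  after f': (1 3)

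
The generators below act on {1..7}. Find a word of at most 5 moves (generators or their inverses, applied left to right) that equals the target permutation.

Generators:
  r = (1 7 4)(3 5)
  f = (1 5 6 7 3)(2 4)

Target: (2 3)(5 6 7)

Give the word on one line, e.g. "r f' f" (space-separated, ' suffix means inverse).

  after f': (1 3 7 6 5)(2 4)
  after r: (1 5 7 6 3 4 2)
  after f': (2 3)(5 6 7)

f' r f'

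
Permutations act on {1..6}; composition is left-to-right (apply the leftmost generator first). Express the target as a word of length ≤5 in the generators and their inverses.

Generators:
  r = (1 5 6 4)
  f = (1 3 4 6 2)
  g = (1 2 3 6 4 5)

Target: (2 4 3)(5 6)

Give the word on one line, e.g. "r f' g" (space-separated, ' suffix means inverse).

r' f' f'

  after r': (1 4 6 5)
  after f': (1 3)(2 6 5)
  after f': (2 4 3)(5 6)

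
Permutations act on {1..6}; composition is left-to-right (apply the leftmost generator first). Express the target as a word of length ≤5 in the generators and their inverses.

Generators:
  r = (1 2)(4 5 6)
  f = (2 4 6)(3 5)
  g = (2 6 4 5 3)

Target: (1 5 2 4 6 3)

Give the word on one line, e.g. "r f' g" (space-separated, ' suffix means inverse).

  after r: (1 2)(4 5 6)
  after g: (1 6 5 4 3 2)
  after r': (1 5 6 4 3)
  after g: (1 3)(2 6 5 4)
  after f': (1 5 2 4 6 3)

r g r' g f'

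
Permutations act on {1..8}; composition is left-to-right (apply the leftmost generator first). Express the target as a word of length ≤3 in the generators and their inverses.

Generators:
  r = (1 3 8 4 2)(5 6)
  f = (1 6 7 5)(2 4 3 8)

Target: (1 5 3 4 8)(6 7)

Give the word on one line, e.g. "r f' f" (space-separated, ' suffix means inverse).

f r

  after f: (1 6 7 5)(2 4 3 8)
  after r: (1 5 3 4 8)(6 7)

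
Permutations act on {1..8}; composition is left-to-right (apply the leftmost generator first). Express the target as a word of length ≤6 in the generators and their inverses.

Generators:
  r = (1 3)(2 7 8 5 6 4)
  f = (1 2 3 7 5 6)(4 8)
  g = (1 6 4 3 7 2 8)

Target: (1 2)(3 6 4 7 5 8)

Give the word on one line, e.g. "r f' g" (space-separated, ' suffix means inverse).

  after g': (1 8 2 7 3 4 6)
  after f: (1 4)(2 5 6)(3 8)
  after f: (1 8 7 5)(2 6 3 4)
  after g': (1 2)(3 6 4 7 5 8)

g' f f g'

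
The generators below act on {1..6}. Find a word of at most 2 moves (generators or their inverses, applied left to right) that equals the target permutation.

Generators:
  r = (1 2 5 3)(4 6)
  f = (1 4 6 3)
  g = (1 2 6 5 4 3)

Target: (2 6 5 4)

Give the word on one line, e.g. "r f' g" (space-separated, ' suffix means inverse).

  after r: (1 2 5 3)(4 6)
  after g': (2 6 5 4)

r g'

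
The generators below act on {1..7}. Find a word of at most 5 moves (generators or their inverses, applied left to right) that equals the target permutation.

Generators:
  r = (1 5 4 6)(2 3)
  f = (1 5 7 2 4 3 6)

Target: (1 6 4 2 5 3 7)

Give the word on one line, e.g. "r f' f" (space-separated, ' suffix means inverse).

r f' r'

  after r: (1 5 4 6)(2 3)
  after f': (2 4 3 7 5)
  after r': (1 6 4 2 5 3 7)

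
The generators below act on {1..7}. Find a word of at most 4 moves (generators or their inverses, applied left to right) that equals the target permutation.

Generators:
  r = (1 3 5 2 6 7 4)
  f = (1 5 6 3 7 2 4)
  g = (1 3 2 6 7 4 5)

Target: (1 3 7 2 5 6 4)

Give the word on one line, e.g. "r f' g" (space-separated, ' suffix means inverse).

f r g'

  after f: (1 5 6 3 7 2 4)
  after r: (1 2)(3 4)(5 7 6)
  after g': (1 3 7 2 5 6 4)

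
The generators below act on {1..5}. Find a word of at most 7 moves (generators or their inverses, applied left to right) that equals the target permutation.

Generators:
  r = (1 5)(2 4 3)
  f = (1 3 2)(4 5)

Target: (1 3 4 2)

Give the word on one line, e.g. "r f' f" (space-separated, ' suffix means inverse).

  after f': (1 2 3)(4 5)
  after r': (1 3 5 2 4)
  after r': (1 4 5 3)
  after r': (1 2 3 5 4)
  after f': (1 3 4 2)

f' r' r' r' f'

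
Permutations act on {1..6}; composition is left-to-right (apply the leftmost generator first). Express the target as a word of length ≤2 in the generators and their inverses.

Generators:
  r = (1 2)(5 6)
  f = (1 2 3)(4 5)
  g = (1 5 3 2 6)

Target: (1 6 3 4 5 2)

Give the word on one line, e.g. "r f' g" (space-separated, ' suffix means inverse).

g' f

  after g': (1 6 2 3 5)
  after f: (1 6 3 4 5 2)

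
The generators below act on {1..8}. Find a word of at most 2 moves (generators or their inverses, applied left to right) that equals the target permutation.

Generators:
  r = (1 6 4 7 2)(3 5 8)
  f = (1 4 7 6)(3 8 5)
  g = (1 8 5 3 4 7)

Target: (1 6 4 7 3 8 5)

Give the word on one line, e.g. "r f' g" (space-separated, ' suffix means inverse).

f' g'

  after f': (1 6 7 4)(3 5 8)
  after g': (1 6 4 7 3 8 5)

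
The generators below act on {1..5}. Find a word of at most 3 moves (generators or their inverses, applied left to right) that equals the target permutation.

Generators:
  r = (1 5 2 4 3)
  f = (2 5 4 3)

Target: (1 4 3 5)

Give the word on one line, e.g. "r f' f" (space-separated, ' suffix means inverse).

  after r': (1 3 4 2 5)
  after f': (1 4 3 5)

r' f'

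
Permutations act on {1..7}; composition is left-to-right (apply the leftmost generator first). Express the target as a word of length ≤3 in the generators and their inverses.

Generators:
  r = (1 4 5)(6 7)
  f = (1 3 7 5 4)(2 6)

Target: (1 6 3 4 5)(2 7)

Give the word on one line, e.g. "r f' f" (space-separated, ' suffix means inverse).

r' f' r

  after r': (1 5 4)(6 7)
  after f': (1 7 2 6 3)
  after r: (1 6 3 4 5)(2 7)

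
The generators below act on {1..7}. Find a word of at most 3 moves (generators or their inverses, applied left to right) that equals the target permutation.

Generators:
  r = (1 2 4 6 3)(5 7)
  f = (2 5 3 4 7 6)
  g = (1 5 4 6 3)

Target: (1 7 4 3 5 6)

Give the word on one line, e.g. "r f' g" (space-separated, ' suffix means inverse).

r' f' r

  after r': (1 3 6 4 2)(5 7)
  after f': (1 5 4 6 3 7 2)
  after r: (1 7 4 3 5 6)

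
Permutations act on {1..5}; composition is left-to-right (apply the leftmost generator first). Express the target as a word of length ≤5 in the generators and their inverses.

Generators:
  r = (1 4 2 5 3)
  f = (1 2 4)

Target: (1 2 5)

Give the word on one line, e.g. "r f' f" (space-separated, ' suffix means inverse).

f r' f r f'

  after f: (1 2 4)
  after r': (1 4 3 5 2)
  after f: (3 5 4)
  after r: (1 4)(2 5)
  after f': (1 2 5)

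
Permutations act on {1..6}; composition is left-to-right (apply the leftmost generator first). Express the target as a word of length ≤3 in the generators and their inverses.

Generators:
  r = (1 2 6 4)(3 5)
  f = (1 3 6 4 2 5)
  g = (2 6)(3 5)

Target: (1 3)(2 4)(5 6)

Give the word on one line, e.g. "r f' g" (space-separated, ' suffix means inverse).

g' f

  after g': (2 6)(3 5)
  after f: (1 3)(2 4)(5 6)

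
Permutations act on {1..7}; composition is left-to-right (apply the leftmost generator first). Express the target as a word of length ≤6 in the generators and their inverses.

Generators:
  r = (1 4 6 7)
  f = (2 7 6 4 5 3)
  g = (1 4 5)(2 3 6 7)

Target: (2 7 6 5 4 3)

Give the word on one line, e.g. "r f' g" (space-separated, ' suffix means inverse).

g f g' r' f'

  after g: (1 4 5)(2 3 6 7)
  after f: (1 5)(3 4)
  after g': (1 4 2 7 6 3)
  after r': (2 6 3 7 4)
  after f': (2 7 6 5 4 3)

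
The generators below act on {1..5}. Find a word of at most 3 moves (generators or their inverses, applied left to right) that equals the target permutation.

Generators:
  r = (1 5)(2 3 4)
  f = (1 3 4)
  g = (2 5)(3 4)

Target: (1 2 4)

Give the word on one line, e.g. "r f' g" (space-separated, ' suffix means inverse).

f r r

  after f: (1 3 4)
  after r: (1 4 5)(2 3)
  after r: (1 2 4)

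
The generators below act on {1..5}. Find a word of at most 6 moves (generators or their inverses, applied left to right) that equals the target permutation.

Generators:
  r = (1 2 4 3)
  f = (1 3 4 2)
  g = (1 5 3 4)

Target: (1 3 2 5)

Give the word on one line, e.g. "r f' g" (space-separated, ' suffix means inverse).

  after r': (1 3 4 2)
  after g: (1 4 2 5 3)
  after r': (1 2 5 4)
  after f: (2 5)(3 4)
  after f: (1 3 2 5)

r' g r' f f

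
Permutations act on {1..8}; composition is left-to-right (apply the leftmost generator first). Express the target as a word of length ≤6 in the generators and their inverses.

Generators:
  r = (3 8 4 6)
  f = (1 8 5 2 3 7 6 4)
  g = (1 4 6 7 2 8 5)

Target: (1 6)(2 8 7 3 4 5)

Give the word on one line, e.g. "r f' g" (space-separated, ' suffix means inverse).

  after g': (1 5 8 2 7 6 4)
  after g': (1 8 7 4 5 2 6)
  after r': (1 3 6)(2 4 5)(7 8)
  after r': (1 6)(2 8 7 3 4 5)

g' g' r' r'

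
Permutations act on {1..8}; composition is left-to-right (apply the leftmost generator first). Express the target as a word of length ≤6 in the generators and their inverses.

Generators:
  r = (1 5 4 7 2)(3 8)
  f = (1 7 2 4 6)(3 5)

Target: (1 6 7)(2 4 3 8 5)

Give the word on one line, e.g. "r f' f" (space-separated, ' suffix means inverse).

  after r': (1 2 7 4 5)(3 8)
  after f': (1 7 2)(3 8 5 6 4)
  after f': (2 6)(3 8)(4 5)
  after f': (1 6 7)(2 4 3 8 5)

r' f' f' f'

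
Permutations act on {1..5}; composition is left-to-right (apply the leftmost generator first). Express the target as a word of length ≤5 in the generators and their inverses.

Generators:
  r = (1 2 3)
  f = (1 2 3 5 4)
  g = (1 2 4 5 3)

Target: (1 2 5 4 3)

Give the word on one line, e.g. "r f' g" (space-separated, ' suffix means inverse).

r' f' r f'

  after r': (1 3 2)
  after f': (1 2 4 5 3)
  after r: (1 3 2 4 5)
  after f': (1 2 5 4 3)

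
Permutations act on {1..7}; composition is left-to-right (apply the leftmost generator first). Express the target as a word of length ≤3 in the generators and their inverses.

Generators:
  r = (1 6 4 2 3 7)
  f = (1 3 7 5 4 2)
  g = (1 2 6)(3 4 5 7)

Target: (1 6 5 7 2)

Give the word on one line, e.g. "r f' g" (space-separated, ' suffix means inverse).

  after r: (1 6 4 2 3 7)
  after f': (1 6 5 7 2)

r f'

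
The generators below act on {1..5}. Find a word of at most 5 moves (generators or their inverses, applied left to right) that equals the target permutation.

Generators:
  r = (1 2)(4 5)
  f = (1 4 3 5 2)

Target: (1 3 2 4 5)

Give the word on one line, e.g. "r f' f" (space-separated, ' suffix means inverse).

  after f: (1 4 3 5 2)
  after r': (1 5)(3 4)
  after f': (1 3)(2 5)
  after r: (1 3 2 4 5)

f r' f' r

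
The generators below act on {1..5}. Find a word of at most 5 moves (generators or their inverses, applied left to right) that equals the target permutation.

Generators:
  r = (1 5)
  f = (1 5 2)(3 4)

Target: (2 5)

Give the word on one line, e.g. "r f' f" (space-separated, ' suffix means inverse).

  after r: (1 5)
  after f: (1 2)(3 4)
  after r': (1 2 5)(3 4)
  after f': (1 5 2)
  after r: (2 5)

r f r' f' r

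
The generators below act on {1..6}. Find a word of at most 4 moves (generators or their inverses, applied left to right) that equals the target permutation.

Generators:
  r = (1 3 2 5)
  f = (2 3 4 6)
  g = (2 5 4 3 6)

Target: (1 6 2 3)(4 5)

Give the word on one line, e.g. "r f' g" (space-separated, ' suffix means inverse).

  after r': (1 5 2 3)
  after g: (1 4 3)(2 6)
  after f': (1 3)(2 4)
  after g: (1 6 2 3)(4 5)

r' g f' g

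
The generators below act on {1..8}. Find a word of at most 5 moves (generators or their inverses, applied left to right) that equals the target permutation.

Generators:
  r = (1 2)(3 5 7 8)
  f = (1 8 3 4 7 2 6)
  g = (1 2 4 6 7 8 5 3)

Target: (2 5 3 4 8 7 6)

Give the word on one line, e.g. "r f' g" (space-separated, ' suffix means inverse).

  after f: (1 8 3 4 7 2 6)
  after r: (1 3 4 8 5 7)(2 6)
  after f: (1 4 3 7 8 5 2)
  after g': (1 2 3 6 4 5)
  after g': (2 5 3 4 8 7 6)

f r f g' g'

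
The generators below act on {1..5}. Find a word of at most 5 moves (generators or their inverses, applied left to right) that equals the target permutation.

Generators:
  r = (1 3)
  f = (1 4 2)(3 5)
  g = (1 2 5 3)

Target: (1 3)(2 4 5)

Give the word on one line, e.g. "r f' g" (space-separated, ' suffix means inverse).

g f g f g'

  after g: (1 2 5 3)
  after f: (2 3 4)
  after g: (1 2)(3 4 5)
  after f: (2 4 3)
  after g': (1 3)(2 4 5)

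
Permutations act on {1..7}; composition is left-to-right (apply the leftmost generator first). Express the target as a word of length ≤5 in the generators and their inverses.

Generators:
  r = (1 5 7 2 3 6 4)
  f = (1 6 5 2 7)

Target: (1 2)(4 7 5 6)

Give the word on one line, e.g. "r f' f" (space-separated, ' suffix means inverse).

  after r': (1 4 6 3 2 7 5)
  after f: (1 4 5 6 3 7 2)
  after r: (2 5 4 7 3)
  after r: (1 5)(2 7 6 4)
  after f: (1 2)(4 7 5 6)

r' f r r f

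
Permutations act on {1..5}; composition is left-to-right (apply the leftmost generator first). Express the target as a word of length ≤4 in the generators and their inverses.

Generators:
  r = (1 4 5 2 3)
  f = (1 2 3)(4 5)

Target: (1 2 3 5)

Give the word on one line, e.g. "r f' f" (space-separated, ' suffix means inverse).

  after r': (1 3 2 5 4)
  after f: (2 4)
  after r': (1 3 2)(4 5)
  after r': (1 2 3 5)

r' f r' r'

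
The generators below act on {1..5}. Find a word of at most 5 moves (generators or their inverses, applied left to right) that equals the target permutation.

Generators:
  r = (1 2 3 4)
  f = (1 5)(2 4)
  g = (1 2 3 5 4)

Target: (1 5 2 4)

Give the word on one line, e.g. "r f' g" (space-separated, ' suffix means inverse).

r' g f'

  after r': (1 4 3 2)
  after g: (4 5)
  after f': (1 5 2 4)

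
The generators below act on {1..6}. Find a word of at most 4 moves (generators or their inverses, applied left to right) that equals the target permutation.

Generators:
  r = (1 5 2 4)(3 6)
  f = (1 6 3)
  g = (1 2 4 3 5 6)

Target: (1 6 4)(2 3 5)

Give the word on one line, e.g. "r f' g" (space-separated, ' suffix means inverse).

  after f': (1 3 6)
  after g: (1 5 6 2 4 3)
  after f': (1 5)(2 4 6)
  after g: (1 6 4)(2 3 5)

f' g f' g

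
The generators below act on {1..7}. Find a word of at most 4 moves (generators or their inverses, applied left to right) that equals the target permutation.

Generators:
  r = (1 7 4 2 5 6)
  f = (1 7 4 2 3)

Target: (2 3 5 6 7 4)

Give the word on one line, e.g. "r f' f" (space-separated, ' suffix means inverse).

f' r f

  after f': (1 3 2 4 7)
  after r: (1 3 5 6)
  after f: (2 3 5 6 7 4)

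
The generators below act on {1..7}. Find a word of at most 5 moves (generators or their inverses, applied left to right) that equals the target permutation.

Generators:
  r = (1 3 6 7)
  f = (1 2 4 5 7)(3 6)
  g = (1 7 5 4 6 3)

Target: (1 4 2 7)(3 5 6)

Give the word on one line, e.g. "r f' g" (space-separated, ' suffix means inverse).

  after r': (1 7 6 3)
  after f': (1 5 4 2)(3 7)
  after g: (1 4 2 7)(3 5 6)

r' f' g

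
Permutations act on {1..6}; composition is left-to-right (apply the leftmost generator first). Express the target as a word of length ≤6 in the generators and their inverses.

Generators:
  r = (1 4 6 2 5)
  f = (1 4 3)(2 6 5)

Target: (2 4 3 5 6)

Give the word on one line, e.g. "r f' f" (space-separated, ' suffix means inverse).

r' f f r' r'

  after r': (1 5 2 6 4)
  after f: (1 2 5 6 3)
  after f: (1 6)(3 4)
  after r': (1 4 3)(2 6 5)
  after r': (2 4 3 5 6)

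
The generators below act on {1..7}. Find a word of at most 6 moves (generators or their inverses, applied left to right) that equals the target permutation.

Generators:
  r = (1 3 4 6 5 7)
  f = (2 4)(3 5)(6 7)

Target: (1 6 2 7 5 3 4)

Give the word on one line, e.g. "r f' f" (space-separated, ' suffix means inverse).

r f r f

  after r: (1 3 4 6 5 7)
  after f: (1 5 6 3 2 4 7)
  after r: (1 7 3 2 6 4)
  after f: (1 6 2 7 5 3 4)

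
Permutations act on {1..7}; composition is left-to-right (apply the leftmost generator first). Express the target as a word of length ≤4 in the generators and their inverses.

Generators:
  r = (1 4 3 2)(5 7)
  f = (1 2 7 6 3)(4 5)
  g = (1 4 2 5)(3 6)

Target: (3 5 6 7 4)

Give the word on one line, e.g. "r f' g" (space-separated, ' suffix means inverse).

g' f' f' g

  after g': (1 5 2 4)(3 6)
  after f': (1 4 3 7 2 5)
  after f': (1 5 3 2 4 6 7)
  after g: (3 5 6 7 4)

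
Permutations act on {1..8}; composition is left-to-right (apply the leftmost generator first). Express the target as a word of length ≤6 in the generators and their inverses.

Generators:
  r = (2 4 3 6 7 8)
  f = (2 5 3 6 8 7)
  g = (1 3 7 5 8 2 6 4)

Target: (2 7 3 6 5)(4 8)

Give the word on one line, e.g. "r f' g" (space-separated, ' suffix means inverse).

  after g': (1 4 6 2 8 5 7 3)
  after f: (1 4 8 3)(2 7 6 5)
  after g': (1 6 7 2 3 4 5 8)
  after f': (1 3 4 2 5 6 8)
  after g': (2 7 3 6 5)(4 8)

g' f g' f' g'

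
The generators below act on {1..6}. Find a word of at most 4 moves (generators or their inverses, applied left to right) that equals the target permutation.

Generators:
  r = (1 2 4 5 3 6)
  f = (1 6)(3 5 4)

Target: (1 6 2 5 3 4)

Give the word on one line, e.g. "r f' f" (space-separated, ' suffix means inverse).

f r f'

  after f: (1 6)(3 5 4)
  after r: (2 4 6)
  after f': (1 6 2 5 3 4)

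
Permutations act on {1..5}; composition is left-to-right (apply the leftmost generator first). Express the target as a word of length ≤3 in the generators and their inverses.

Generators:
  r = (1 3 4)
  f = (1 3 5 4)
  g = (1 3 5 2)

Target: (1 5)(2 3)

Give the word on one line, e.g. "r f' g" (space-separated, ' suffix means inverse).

  after g': (1 2 5 3)
  after g': (1 5)(2 3)

g' g'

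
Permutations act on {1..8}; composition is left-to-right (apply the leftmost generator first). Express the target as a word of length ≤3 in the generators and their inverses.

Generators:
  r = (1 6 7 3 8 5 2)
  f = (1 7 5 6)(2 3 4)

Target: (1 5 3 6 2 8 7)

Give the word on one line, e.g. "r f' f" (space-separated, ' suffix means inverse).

  after r': (1 2 5 8 3 7 6)
  after r': (1 5 3 6 2 8 7)

r' r'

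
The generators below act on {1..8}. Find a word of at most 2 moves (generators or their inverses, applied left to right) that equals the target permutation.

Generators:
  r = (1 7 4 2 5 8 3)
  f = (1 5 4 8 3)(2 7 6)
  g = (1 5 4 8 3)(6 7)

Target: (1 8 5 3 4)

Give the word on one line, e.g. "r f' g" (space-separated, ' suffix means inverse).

  after g': (1 3 8 4 5)(6 7)
  after g': (1 8 5 3 4)

g' g'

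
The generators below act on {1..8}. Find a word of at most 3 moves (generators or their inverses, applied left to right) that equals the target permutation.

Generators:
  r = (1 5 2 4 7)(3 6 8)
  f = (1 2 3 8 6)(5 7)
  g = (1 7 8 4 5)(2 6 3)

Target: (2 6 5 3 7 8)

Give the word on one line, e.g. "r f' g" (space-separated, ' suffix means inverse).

  after g: (1 7 8 4 5)(2 6 3)
  after f': (1 5 6 2 8 4 7 3)
  after r': (2 6 5 3 7 8)

g f' r'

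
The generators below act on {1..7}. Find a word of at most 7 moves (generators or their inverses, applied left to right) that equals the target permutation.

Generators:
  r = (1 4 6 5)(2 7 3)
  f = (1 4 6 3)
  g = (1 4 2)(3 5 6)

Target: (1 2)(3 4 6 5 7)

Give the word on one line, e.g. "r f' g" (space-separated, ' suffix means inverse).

r' g r' f' g'

  after r': (1 5 6 4)(2 3 7)
  after g: (1 6 2 5 3 7)
  after r': (1 4)(2 6 3)(5 7)
  after f': (2 4 3)(5 7)
  after g': (1 2)(3 4 6 5 7)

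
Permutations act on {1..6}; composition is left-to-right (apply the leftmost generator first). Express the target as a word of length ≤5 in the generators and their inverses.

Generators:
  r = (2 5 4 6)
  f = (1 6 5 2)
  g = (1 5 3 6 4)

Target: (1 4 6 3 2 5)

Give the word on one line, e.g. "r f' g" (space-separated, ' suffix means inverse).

r' g' g' r' f'

  after r': (2 6 4 5)
  after g': (1 4)(2 3 5)
  after g': (1 6 3)(2 5)
  after r': (1 4 5 6 3)
  after f': (1 4 6 3 2 5)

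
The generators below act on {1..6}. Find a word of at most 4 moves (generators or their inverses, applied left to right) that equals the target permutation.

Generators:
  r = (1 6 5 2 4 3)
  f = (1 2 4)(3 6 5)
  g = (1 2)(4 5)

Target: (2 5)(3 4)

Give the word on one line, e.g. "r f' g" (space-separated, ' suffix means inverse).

r' r' f

  after r': (1 3 4 2 5 6)
  after r': (1 4 5)(2 6 3)
  after f: (2 5)(3 4)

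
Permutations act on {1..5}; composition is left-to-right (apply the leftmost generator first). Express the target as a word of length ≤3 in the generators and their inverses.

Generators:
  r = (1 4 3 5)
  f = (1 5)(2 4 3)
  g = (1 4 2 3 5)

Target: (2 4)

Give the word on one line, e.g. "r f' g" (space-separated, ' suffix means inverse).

  after r: (1 4 3 5)
  after g': (2 4)

r g'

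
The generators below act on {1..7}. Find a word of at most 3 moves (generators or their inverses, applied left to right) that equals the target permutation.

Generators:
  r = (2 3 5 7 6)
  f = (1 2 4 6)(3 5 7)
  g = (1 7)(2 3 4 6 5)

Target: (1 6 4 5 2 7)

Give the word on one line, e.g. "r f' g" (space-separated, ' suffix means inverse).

  after g': (1 7)(2 5 6 4 3)
  after r: (1 6 4 5 2 7)

g' r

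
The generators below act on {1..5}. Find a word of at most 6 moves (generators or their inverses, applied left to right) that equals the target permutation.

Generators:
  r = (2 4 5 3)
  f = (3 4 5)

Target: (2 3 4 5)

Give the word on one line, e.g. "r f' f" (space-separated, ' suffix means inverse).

  after r': (2 3 5 4)
  after f: (2 4)
  after r': (3 5 4)
  after r': (2 3 4 5)

r' f r' r'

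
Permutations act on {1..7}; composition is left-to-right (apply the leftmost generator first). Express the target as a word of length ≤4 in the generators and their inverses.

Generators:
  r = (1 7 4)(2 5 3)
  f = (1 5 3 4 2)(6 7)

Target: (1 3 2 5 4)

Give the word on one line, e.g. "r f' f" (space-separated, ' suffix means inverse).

  after f: (1 5 3 4 2)(6 7)
  after f: (1 3 2 5 4)

f f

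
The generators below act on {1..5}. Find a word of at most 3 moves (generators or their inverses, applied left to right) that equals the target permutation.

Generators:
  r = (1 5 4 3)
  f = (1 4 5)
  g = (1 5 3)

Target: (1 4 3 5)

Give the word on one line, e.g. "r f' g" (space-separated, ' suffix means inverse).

g' r f

  after g': (1 3 5)
  after r: (3 4)
  after f: (1 4 3 5)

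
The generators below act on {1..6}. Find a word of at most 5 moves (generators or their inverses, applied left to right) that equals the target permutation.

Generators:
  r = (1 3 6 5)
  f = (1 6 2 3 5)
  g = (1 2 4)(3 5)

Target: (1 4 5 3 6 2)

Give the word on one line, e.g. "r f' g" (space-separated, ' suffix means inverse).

  after g': (1 4 2)(3 5)
  after f: (1 4 3)(2 6)
  after r: (1 4 6 2 5)
  after r: (1 4 5 3 6 2)

g' f r r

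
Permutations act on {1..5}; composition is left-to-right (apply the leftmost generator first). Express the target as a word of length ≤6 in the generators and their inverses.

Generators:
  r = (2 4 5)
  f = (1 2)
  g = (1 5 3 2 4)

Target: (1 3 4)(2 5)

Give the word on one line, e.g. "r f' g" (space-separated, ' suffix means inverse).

  after r: (2 4 5)
  after g: (1 5 4 3 2)
  after g: (1 3 4 2 5)
  after f: (1 3 4)(2 5)

r g g f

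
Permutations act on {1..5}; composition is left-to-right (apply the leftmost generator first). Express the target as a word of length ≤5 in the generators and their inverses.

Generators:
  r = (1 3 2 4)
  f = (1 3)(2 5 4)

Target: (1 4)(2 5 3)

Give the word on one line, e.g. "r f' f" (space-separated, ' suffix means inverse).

r' f' r' f' r

  after r': (1 4 2 3)
  after f': (1 5 2)
  after r': (1 5 3)(2 4)
  after f': (1 2 5)
  after r: (1 4)(2 5 3)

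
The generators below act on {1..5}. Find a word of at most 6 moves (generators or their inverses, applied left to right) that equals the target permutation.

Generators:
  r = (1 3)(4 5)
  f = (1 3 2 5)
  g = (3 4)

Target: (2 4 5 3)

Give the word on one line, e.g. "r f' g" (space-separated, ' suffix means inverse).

f' f' f' r

  after f': (1 5 2 3)
  after f': (1 2)(3 5)
  after f': (1 3 2 5)
  after r: (2 4 5 3)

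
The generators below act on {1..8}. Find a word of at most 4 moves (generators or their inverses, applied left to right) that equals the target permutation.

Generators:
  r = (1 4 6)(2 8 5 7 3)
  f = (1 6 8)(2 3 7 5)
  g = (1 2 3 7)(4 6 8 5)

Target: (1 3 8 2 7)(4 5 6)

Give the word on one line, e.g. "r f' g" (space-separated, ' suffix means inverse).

g f' f' r

  after g: (1 2 3 7)(4 6 8 5)
  after f': (1 5 4)(7 8)
  after f': (1 7 6)(2 5 4 8 3)
  after r: (1 3 8 2 7)(4 5 6)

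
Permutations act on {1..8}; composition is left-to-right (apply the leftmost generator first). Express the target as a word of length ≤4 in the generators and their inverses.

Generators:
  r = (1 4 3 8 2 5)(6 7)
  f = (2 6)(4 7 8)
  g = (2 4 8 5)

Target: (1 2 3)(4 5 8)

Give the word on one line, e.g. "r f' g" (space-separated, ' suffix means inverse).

  after r': (1 5 2 8 3 4)(6 7)
  after r': (1 2 3)(4 5 8)

r' r'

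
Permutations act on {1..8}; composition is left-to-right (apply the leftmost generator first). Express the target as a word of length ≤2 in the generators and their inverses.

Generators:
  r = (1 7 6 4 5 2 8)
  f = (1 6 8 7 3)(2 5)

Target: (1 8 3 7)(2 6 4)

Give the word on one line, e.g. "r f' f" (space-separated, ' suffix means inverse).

r f'

  after r: (1 7 6 4 5 2 8)
  after f': (1 8 3 7)(2 6 4)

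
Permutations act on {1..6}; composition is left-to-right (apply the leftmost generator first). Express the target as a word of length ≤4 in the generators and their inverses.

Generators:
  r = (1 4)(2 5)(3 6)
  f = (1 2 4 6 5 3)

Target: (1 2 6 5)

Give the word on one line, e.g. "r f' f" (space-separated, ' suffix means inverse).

  after f': (1 3 5 6 4 2)
  after f': (1 5 4)(2 3 6)
  after r': (1 2 6 5)

f' f' r'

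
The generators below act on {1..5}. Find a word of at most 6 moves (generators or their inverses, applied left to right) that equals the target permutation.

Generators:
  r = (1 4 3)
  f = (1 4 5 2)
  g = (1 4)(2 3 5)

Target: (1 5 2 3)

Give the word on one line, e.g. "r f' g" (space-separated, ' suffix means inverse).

f g' r f

  after f: (1 4 5 2)
  after g': (2 4 3)
  after r: (1 4)(2 3)
  after f: (1 5 2 3)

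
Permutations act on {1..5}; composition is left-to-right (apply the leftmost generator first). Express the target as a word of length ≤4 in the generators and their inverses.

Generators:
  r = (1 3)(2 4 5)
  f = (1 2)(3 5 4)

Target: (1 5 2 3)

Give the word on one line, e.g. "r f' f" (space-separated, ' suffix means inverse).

r f' f'

  after r: (1 3)(2 4 5)
  after f': (1 4 3 2 5)
  after f': (1 5 2 3)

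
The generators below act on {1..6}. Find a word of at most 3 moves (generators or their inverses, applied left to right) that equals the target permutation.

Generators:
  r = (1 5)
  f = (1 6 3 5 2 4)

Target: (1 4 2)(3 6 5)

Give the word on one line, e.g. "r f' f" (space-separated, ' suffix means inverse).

  after f': (1 4 2 5 3 6)
  after r': (1 4 2)(3 6 5)

f' r'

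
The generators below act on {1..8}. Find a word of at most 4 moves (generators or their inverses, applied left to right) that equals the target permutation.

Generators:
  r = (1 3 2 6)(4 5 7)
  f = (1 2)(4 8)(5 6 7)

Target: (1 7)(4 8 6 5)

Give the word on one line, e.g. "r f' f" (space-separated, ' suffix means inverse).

r' f r' f'

  after r': (1 6 2 3)(4 7 5)
  after f: (1 7 6)(2 3)(4 5 8)
  after r': (1 5 8 7 2)
  after f': (1 7)(4 8 6 5)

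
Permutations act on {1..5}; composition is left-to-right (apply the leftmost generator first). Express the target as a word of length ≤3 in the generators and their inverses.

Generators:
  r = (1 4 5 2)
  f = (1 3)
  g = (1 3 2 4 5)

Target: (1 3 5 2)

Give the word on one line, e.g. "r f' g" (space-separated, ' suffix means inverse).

g r'

  after g: (1 3 2 4 5)
  after r': (1 3 5 2)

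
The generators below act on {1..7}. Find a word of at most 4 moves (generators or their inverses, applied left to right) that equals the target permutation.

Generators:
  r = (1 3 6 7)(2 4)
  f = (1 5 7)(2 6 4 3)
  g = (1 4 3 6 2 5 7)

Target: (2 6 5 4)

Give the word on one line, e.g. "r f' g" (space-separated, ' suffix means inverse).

  after f': (1 7 5)(2 3 4 6)
  after g: (2 6 5 4)

f' g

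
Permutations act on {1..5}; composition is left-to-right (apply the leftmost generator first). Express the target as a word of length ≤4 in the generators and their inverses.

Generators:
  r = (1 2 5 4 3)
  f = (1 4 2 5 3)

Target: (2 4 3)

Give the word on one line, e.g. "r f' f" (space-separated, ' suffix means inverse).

  after r': (1 3 4 5 2)
  after f: (2 4 3)

r' f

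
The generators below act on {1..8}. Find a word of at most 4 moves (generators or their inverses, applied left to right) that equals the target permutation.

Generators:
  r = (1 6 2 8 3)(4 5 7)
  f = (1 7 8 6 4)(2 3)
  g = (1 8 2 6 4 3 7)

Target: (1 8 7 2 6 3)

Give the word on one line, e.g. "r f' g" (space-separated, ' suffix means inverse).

  after g': (1 7 3 4 6 2 8)
  after f: (1 8 7 2 6 3)

g' f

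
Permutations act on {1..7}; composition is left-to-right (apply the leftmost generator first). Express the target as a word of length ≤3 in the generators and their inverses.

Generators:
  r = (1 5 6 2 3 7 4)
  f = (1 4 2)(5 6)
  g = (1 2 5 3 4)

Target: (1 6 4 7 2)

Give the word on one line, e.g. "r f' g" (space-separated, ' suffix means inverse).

  after r: (1 5 6 2 3 7 4)
  after g': (1 2 5 6)(3 7)
  after r': (1 6 4 7 2)

r g' r'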